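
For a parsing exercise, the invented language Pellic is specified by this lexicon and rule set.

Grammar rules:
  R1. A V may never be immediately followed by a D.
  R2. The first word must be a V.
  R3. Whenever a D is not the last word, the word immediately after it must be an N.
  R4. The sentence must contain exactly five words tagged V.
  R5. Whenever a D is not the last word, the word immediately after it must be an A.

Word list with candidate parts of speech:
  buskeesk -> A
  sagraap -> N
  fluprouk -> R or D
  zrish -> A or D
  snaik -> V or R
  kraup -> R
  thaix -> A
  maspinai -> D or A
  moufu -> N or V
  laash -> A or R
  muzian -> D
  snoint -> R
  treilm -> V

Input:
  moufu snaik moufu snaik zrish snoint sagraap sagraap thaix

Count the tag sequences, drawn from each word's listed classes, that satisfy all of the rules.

Candidates per position — 1:moufu {N,V}; 2:snaik {V,R}; 3:moufu {N,V}; 4:snaik {V,R}; 5:zrish {A,D}; 6:snoint {R}; 7:sagraap {N}; 8:sagraap {N}; 9:thaix {A}.
There are 32 candidate sequences in total.
Rule 4 cannot be satisfied by any choice of tags from the lexicon.
So there is no consistent tagging.
Count = 0.

0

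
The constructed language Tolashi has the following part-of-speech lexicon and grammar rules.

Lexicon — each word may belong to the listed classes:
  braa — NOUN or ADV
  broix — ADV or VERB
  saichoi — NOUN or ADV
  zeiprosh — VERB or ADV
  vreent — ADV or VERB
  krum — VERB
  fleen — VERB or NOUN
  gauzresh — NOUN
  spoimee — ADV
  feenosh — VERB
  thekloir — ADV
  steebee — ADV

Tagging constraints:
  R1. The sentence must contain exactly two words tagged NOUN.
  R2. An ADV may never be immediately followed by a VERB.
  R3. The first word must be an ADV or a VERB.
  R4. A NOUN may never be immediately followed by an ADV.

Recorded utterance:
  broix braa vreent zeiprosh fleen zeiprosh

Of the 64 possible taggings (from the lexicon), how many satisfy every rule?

4

Candidates per position — 1:broix {ADV,VERB}; 2:braa {NOUN,ADV}; 3:vreent {ADV,VERB}; 4:zeiprosh {VERB,ADV}; 5:fleen {VERB,NOUN}; 6:zeiprosh {VERB,ADV}.
There are 64 candidate sequences in total.
The sequences that satisfy every rule: ADV NOUN VERB VERB NOUN VERB; ADV NOUN VERB ADV NOUN VERB; VERB NOUN VERB VERB NOUN VERB; VERB NOUN VERB ADV NOUN VERB.
Count = 4.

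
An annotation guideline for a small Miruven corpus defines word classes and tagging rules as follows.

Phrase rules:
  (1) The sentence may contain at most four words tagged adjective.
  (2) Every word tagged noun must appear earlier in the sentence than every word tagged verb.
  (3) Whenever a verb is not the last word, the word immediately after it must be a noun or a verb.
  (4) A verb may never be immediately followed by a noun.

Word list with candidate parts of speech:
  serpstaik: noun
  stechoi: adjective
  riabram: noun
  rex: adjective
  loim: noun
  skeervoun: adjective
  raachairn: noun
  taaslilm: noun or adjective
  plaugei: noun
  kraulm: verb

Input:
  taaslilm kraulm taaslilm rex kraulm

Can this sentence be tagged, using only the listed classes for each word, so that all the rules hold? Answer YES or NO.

Candidates per position — 1:taaslilm {noun,adjective}; 2:kraulm {verb}; 3:taaslilm {noun,adjective}; 4:rex {adjective}; 5:kraulm {verb}.
Every candidate sequence violates at least one rule; no consistent tagging exists.

NO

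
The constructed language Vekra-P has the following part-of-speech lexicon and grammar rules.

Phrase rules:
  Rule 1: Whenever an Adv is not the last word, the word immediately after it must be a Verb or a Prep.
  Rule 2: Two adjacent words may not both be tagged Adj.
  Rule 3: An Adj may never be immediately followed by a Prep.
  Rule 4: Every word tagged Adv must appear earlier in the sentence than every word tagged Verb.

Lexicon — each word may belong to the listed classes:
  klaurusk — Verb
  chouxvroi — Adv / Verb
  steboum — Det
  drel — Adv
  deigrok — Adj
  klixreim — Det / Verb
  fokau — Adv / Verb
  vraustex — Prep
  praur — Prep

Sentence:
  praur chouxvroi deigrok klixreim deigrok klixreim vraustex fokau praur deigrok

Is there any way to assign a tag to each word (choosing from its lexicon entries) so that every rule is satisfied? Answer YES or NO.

Candidates per position — 1:praur {Prep}; 2:chouxvroi {Adv,Verb}; 3:deigrok {Adj}; 4:klixreim {Det,Verb}; 5:deigrok {Adj}; 6:klixreim {Det,Verb}; 7:vraustex {Prep}; 8:fokau {Adv,Verb}; 9:praur {Prep}; 10:deigrok {Adj}.
One satisfying assignment: Prep Verb Adj Det Adj Verb Prep Verb Prep Adj.
Rule-by-rule: rule 1 ok; rule 2 ok; rule 3 ok; rule 4 ok.

YES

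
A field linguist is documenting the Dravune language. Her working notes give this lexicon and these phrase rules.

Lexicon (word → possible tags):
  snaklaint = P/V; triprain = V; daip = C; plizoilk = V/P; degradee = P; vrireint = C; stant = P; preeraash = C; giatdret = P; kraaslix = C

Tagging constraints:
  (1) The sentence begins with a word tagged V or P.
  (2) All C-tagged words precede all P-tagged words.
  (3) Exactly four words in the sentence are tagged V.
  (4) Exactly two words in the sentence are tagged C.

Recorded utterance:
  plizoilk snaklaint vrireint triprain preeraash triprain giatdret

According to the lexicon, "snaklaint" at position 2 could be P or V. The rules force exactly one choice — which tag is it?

Candidates per position — 1:plizoilk {V,P}; 2:snaklaint {P,V}; 3:vrireint {C}; 4:triprain {V}; 5:preeraash {C}; 6:triprain {V}; 7:giatdret {P}.
Position 1: P is ruled out by rule 2; that leaves V.
Position 2: P is ruled out by rule 2; that leaves V.
The only consistent sequence is: V V C V C V P.
Checking: rule 1 holds; rule 2 holds; rule 3 holds; rule 4 holds.

V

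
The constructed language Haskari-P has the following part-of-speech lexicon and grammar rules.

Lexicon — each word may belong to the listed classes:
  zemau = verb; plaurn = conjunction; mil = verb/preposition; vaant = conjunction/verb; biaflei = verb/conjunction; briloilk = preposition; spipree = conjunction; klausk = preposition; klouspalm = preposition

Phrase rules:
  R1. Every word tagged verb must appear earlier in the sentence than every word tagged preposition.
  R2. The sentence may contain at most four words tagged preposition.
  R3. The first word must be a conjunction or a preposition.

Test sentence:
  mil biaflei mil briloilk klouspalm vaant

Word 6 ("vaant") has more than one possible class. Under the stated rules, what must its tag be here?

Candidates per position — 1:mil {verb,preposition}; 2:biaflei {verb,conjunction}; 3:mil {verb,preposition}; 4:briloilk {preposition}; 5:klouspalm {preposition}; 6:vaant {conjunction,verb}.
Word 1 cannot be verb — rule 3 would then fail for every completion. It is preposition.
Word 2 cannot be verb — rule 1 would then fail for every completion. It is conjunction.
Word 3 cannot be verb — rule 1 would then fail for every completion. It is preposition.
Word 6 cannot be verb — rule 1 would then fail for every completion. It is conjunction.
The unique satisfying tagging is: preposition conjunction preposition preposition preposition conjunction.
Verifying each rule — rule 1 holds; rule 2 holds; rule 3 holds.

conjunction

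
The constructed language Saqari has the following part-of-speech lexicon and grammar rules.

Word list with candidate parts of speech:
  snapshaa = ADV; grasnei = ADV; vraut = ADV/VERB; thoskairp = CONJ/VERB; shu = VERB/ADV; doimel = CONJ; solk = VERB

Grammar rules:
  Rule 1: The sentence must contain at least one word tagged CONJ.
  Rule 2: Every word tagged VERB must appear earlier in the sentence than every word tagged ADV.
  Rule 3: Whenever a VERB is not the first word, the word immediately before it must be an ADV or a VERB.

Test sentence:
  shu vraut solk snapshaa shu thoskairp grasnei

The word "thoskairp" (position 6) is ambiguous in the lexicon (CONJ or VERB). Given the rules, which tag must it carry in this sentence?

Candidates per position — 1:shu {VERB,ADV}; 2:vraut {ADV,VERB}; 3:solk {VERB}; 4:snapshaa {ADV}; 5:shu {VERB,ADV}; 6:thoskairp {CONJ,VERB}; 7:grasnei {ADV}.
Word 1 cannot be ADV — rule 2 would then fail for every completion. It is VERB.
Word 2 cannot be ADV — rule 2 would then fail for every completion. It is VERB.
Word 5 cannot be VERB — rule 2 would then fail for every completion. It is ADV.
Word 6 cannot be VERB — rule 1 would then fail for every completion. It is CONJ.
So the tagging must be: VERB VERB VERB ADV ADV CONJ ADV.
Check: rule 1 ✓; rule 2 ✓; rule 3 ✓.

CONJ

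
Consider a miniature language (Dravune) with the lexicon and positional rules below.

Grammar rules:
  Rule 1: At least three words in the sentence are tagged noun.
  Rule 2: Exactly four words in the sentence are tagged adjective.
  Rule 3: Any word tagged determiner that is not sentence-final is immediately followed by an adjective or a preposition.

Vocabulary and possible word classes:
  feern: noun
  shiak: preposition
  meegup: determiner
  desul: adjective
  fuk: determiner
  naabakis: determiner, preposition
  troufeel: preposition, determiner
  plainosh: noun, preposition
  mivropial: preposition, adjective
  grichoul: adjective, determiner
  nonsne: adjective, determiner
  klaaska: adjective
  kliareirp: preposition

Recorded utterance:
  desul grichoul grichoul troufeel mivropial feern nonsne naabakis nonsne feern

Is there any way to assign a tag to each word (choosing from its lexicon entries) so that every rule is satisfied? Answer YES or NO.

Candidates per position — 1:desul {adjective}; 2:grichoul {adjective,determiner}; 3:grichoul {adjective,determiner}; 4:troufeel {preposition,determiner}; 5:mivropial {preposition,adjective}; 6:feern {noun}; 7:nonsne {adjective,determiner}; 8:naabakis {determiner,preposition}; 9:nonsne {adjective,determiner}; 10:feern {noun}.
Rule 1 cannot be satisfied by any choice of tags from the lexicon.
So there is no consistent tagging.

NO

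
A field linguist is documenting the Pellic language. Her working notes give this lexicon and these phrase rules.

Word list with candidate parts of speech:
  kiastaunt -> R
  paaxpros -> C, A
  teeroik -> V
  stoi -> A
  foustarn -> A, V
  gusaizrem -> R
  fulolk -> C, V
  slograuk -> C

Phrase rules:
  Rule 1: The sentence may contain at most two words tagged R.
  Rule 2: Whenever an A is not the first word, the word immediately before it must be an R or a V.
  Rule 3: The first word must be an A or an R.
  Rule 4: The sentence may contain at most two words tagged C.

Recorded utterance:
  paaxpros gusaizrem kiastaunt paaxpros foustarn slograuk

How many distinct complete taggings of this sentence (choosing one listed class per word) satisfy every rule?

Candidates per position — 1:paaxpros {C,A}; 2:gusaizrem {R}; 3:kiastaunt {R}; 4:paaxpros {C,A}; 5:foustarn {A,V}; 6:slograuk {C}.
There are 8 candidate sequences in total.
The sequences that satisfy every rule: A R R C V C; A R R A V C.
Count = 2.

2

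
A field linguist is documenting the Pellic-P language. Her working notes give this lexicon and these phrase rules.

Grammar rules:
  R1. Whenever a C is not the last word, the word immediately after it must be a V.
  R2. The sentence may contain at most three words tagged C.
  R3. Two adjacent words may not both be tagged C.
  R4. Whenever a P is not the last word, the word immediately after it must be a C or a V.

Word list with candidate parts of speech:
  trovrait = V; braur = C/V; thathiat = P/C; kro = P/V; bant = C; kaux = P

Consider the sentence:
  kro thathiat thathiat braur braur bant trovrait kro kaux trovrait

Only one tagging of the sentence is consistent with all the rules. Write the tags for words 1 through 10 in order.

Candidates per position — 1:kro {P,V}; 2:thathiat {P,C}; 3:thathiat {P,C}; 4:braur {C,V}; 5:braur {C,V}; 6:bant {C}; 7:trovrait {V}; 8:kro {P,V}; 9:kaux {P}; 10:trovrait {V}.
Word 2 cannot be C — rule 1 would then fail for every completion. It is P.
Word 3 cannot be P — rule 4 would then fail for every completion. It is C.
Word 4 cannot be C — rule 1 would then fail for every completion. It is V.
Word 5 cannot be C — rule 1 would then fail for every completion. It is V.
Word 8 cannot be P — rule 4 would then fail for every completion. It is V.
Word 1 cannot be P — rule 4 would then fail for every completion. It is V.
The unique satisfying tagging is: V P C V V C V V P V.
Check: rule 1 satisfied; rule 2 satisfied; rule 3 satisfied; rule 4 satisfied.

V P C V V C V V P V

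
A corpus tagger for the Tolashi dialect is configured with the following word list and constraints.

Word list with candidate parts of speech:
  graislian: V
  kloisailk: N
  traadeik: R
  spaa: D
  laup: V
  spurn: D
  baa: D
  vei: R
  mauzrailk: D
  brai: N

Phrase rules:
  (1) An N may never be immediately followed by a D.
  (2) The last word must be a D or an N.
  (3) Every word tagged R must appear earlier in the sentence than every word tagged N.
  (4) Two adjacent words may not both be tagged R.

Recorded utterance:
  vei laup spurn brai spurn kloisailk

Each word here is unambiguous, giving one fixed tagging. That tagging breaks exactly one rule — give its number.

1

Fixed tagging: R V D N D N.
Checking each rule: R1 ✗, R2 ✓, R3 ✓, R4 ✓.
Only rule 1 fails.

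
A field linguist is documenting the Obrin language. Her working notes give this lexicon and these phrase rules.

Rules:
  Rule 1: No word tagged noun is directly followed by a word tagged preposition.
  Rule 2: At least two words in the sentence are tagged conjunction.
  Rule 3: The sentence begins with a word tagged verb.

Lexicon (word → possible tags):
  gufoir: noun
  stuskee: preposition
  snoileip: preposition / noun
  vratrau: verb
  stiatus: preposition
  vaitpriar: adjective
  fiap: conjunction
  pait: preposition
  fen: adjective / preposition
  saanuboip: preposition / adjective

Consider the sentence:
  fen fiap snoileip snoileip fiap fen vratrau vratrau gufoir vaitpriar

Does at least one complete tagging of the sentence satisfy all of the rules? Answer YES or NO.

Candidates per position — 1:fen {adjective,preposition}; 2:fiap {conjunction}; 3:snoileip {preposition,noun}; 4:snoileip {preposition,noun}; 5:fiap {conjunction}; 6:fen {adjective,preposition}; 7:vratrau {verb}; 8:vratrau {verb}; 9:gufoir {noun}; 10:vaitpriar {adjective}.
Rule 3 cannot be satisfied by any choice of tags from the lexicon.
So there is no consistent tagging.

NO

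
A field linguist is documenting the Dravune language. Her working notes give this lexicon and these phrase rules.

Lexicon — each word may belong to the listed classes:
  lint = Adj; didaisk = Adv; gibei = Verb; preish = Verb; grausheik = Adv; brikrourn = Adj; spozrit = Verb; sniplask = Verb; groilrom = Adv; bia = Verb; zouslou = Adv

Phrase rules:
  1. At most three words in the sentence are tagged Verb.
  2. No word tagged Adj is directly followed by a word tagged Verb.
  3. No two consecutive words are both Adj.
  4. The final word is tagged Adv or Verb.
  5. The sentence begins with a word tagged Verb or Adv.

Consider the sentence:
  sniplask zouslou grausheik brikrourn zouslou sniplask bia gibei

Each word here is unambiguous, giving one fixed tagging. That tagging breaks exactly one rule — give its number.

Fixed tagging: Verb Adv Adv Adj Adv Verb Verb Verb.
Applying the rules: R1 violated, R2 holds, R3 holds, R4 holds, R5 holds.
Only rule 1 fails.

1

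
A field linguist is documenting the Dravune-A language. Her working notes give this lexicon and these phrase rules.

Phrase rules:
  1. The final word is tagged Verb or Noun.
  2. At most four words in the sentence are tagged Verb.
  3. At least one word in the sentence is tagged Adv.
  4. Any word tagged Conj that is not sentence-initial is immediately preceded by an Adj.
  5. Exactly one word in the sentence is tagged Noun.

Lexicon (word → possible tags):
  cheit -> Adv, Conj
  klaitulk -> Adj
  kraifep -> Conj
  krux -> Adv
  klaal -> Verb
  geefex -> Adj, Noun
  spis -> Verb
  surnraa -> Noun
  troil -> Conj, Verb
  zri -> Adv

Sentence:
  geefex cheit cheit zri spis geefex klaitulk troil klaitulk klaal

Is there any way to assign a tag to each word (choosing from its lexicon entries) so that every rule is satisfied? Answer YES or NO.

YES

Candidates per position — 1:geefex {Adj,Noun}; 2:cheit {Adv,Conj}; 3:cheit {Adv,Conj}; 4:zri {Adv}; 5:spis {Verb}; 6:geefex {Adj,Noun}; 7:klaitulk {Adj}; 8:troil {Conj,Verb}; 9:klaitulk {Adj}; 10:klaal {Verb}.
One satisfying assignment: Noun Adv Adv Adv Verb Adj Adj Conj Adj Verb.
Checking: rule 1 ✓; rule 2 ✓; rule 3 ✓; rule 4 ✓; rule 5 ✓.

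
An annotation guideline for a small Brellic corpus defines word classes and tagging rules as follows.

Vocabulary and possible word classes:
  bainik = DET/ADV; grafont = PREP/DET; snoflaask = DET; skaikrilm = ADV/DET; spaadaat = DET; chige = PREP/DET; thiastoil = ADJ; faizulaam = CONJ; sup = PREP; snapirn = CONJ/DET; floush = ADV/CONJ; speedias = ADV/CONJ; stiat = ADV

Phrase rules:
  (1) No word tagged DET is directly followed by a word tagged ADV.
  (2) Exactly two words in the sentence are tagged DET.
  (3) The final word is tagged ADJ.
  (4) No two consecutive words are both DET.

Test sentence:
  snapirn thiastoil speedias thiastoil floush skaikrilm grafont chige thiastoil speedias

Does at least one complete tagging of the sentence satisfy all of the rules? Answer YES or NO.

NO

Candidates per position — 1:snapirn {CONJ,DET}; 2:thiastoil {ADJ}; 3:speedias {ADV,CONJ}; 4:thiastoil {ADJ}; 5:floush {ADV,CONJ}; 6:skaikrilm {ADV,DET}; 7:grafont {PREP,DET}; 8:chige {PREP,DET}; 9:thiastoil {ADJ}; 10:speedias {ADV,CONJ}.
Rule 3 cannot be satisfied by any choice of tags from the lexicon.
So there is no consistent tagging.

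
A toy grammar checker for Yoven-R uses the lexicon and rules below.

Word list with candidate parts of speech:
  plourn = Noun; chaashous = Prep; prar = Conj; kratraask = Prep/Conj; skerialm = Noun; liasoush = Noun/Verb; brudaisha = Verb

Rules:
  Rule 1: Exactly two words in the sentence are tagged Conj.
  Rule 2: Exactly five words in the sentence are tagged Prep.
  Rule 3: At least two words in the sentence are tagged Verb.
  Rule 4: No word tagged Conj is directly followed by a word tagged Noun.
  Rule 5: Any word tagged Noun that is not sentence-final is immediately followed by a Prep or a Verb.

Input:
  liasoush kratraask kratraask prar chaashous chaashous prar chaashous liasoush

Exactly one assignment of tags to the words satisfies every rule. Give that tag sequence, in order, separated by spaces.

Verb Prep Prep Conj Prep Prep Conj Prep Verb

Candidates per position — 1:liasoush {Noun,Verb}; 2:kratraask {Prep,Conj}; 3:kratraask {Prep,Conj}; 4:prar {Conj}; 5:chaashous {Prep}; 6:chaashous {Prep}; 7:prar {Conj}; 8:chaashous {Prep}; 9:liasoush {Noun,Verb}.
If word 1 were Noun, no tagging could satisfy rule 3; so word 1 is Verb.
If word 2 were Conj, no tagging could satisfy rule 1; so word 2 is Prep.
If word 3 were Conj, no tagging could satisfy rule 1; so word 3 is Prep.
If word 9 were Noun, no tagging could satisfy rule 3; so word 9 is Verb.
The unique satisfying tagging is: Verb Prep Prep Conj Prep Prep Conj Prep Verb.
Checking: rule 1 ok; rule 2 ok; rule 3 ok; rule 4 ok; rule 5 ok.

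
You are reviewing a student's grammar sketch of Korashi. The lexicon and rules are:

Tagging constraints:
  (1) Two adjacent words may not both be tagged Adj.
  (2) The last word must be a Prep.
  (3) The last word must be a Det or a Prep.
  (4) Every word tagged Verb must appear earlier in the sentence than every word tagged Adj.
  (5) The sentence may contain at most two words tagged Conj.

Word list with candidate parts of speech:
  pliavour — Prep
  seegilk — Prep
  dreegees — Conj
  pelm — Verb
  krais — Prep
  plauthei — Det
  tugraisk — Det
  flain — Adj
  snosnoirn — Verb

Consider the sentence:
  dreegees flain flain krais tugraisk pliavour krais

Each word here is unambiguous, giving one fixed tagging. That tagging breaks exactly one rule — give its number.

1

Fixed tagging: Conj Adj Adj Prep Det Prep Prep.
Applying the rules: R1 fail, R2 pass, R3 pass, R4 pass, R5 pass.
Only rule 1 fails.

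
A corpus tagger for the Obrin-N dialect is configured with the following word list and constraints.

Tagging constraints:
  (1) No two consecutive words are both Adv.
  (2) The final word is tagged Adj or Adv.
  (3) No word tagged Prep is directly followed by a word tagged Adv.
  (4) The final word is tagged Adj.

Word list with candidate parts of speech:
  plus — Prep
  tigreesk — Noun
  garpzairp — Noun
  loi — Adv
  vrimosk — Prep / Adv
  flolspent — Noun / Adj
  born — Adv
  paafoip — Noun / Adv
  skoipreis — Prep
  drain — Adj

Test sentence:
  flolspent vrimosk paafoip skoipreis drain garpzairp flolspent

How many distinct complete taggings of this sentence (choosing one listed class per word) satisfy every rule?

4

Candidates per position — 1:flolspent {Noun,Adj}; 2:vrimosk {Prep,Adv}; 3:paafoip {Noun,Adv}; 4:skoipreis {Prep}; 5:drain {Adj}; 6:garpzairp {Noun}; 7:flolspent {Noun,Adj}.
There are 16 candidate sequences in total.
The sequences that satisfy every rule: Noun Prep Noun Prep Adj Noun Adj; Noun Adv Noun Prep Adj Noun Adj; Adj Prep Noun Prep Adj Noun Adj; Adj Adv Noun Prep Adj Noun Adj.
Count = 4.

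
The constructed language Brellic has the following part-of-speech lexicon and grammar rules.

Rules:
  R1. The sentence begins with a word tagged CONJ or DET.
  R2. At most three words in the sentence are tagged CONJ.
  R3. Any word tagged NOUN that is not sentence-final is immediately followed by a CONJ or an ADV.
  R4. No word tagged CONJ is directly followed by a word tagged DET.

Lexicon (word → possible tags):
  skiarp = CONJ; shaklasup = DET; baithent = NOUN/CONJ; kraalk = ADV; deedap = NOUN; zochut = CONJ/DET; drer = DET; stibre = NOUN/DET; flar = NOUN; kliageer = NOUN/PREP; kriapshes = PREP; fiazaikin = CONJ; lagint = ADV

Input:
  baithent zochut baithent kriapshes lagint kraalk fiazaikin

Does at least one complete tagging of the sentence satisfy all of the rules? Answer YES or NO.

Candidates per position — 1:baithent {NOUN,CONJ}; 2:zochut {CONJ,DET}; 3:baithent {NOUN,CONJ}; 4:kriapshes {PREP}; 5:lagint {ADV}; 6:kraalk {ADV}; 7:fiazaikin {CONJ}.
Every candidate sequence violates at least one rule; no consistent tagging exists.

NO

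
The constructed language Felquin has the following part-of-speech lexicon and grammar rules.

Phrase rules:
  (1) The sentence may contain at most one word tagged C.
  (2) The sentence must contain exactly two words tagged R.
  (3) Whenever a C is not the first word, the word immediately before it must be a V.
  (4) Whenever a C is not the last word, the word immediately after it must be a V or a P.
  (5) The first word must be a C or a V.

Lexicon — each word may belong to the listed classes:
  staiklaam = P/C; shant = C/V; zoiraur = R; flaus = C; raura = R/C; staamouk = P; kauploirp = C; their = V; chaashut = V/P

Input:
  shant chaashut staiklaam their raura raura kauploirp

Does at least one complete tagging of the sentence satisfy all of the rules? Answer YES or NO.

Candidates per position — 1:shant {C,V}; 2:chaashut {V,P}; 3:staiklaam {P,C}; 4:their {V}; 5:raura {R,C}; 6:raura {R,C}; 7:kauploirp {C}.
Rule 3 cannot be satisfied by any choice of tags from the lexicon.
So there is no consistent tagging.

NO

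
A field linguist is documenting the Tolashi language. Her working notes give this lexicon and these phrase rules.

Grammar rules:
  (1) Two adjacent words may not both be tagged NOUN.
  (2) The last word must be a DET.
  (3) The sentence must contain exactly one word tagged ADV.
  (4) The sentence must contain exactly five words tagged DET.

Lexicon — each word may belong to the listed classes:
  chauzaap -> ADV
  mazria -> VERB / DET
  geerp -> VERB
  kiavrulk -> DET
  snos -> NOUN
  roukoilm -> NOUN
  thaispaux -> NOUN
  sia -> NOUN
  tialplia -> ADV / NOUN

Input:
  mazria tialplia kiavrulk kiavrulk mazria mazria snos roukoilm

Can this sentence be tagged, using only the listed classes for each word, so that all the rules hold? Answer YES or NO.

Candidates per position — 1:mazria {VERB,DET}; 2:tialplia {ADV,NOUN}; 3:kiavrulk {DET}; 4:kiavrulk {DET}; 5:mazria {VERB,DET}; 6:mazria {VERB,DET}; 7:snos {NOUN}; 8:roukoilm {NOUN}.
Rule 1 cannot be satisfied by any choice of tags from the lexicon.
So there is no consistent tagging.

NO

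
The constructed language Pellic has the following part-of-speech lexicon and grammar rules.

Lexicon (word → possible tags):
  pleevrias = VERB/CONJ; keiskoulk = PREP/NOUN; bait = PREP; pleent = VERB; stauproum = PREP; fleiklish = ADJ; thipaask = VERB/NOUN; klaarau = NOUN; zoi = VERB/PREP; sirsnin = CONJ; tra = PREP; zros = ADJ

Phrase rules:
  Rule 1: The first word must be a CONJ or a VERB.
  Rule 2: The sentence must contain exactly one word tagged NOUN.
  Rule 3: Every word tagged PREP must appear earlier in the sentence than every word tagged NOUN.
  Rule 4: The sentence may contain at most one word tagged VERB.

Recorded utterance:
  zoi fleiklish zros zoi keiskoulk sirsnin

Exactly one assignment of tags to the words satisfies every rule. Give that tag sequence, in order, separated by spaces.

Candidates per position — 1:zoi {VERB,PREP}; 2:fleiklish {ADJ}; 3:zros {ADJ}; 4:zoi {VERB,PREP}; 5:keiskoulk {PREP,NOUN}; 6:sirsnin {CONJ}.
If word 1 were PREP, no tagging could satisfy rule 1; so word 1 is VERB.
If word 4 were VERB, no tagging could satisfy rule 4; so word 4 is PREP.
If word 5 were PREP, no tagging could satisfy rule 2; so word 5 is NOUN.
The only consistent sequence is: VERB ADJ ADJ PREP NOUN CONJ.
Check: rule 1 ok; rule 2 ok; rule 3 ok; rule 4 ok.

VERB ADJ ADJ PREP NOUN CONJ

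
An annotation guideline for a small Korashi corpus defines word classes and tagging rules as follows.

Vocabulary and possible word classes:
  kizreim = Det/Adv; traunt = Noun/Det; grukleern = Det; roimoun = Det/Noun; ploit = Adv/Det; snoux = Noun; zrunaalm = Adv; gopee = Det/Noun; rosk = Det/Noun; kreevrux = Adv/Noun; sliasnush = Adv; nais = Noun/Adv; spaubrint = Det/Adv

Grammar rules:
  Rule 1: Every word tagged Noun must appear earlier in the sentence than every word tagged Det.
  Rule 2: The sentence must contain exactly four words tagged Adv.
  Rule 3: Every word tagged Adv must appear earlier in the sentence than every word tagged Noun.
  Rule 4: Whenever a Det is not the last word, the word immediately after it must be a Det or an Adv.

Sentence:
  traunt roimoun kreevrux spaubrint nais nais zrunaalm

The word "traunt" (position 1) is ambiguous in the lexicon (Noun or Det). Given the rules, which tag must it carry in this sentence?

Det

Candidates per position — 1:traunt {Noun,Det}; 2:roimoun {Det,Noun}; 3:kreevrux {Adv,Noun}; 4:spaubrint {Det,Adv}; 5:nais {Noun,Adv}; 6:nais {Noun,Adv}; 7:zrunaalm {Adv}.
At position 1, choosing Noun makes rule 3 impossible to satisfy; hence Det.
At position 2, choosing Noun makes rule 1 impossible to satisfy; hence Det.
At position 3, choosing Noun makes rule 1 impossible to satisfy; hence Adv.
At position 5, choosing Noun makes rule 1 impossible to satisfy; hence Adv.
At position 6, choosing Noun makes rule 1 impossible to satisfy; hence Adv.
At position 4, choosing Adv makes rule 2 impossible to satisfy; hence Det.
So the tagging must be: Det Det Adv Det Adv Adv Adv.
Checking: rule 1 ok; rule 2 ok; rule 3 ok; rule 4 ok.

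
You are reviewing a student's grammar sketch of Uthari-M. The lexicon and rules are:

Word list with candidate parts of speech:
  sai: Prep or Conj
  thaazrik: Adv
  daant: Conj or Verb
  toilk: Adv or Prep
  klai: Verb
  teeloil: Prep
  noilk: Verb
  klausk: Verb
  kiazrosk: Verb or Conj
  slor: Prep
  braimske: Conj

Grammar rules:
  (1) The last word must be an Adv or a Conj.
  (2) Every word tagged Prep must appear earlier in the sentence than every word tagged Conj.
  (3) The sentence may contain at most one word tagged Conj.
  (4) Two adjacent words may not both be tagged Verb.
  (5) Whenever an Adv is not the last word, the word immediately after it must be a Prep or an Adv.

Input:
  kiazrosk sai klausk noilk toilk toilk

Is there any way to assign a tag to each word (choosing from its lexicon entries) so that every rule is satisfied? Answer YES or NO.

NO

Candidates per position — 1:kiazrosk {Verb,Conj}; 2:sai {Prep,Conj}; 3:klausk {Verb}; 4:noilk {Verb}; 5:toilk {Adv,Prep}; 6:toilk {Adv,Prep}.
Rule 4 cannot be satisfied by any choice of tags from the lexicon.
So there is no consistent tagging.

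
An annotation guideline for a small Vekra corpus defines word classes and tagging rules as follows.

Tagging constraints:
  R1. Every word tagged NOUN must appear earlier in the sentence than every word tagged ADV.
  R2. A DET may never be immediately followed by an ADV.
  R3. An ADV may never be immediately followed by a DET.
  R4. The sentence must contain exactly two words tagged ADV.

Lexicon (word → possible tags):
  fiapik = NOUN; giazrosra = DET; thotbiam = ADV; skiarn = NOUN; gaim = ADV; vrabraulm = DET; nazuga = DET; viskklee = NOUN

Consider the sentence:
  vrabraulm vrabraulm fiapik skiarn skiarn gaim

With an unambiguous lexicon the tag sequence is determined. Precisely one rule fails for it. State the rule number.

Fixed tagging: DET DET NOUN NOUN NOUN ADV.
Applying the rules: R1 ok, R2 ok, R3 ok, R4 fails.
Only rule 4 fails.

4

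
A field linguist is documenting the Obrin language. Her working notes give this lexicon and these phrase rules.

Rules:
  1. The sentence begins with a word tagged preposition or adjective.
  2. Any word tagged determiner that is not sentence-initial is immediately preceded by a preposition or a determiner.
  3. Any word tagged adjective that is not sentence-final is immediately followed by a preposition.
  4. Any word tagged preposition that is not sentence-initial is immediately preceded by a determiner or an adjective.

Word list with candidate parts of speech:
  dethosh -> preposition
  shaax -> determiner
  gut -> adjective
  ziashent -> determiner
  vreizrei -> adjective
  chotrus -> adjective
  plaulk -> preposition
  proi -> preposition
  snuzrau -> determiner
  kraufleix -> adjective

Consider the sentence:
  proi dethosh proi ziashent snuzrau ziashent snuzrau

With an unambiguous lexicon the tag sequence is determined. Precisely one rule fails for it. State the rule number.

Fixed tagging: preposition preposition preposition determiner determiner determiner determiner.
Checking each rule: R1 holds, R2 holds, R3 holds, R4 violated.
Only rule 4 fails.

4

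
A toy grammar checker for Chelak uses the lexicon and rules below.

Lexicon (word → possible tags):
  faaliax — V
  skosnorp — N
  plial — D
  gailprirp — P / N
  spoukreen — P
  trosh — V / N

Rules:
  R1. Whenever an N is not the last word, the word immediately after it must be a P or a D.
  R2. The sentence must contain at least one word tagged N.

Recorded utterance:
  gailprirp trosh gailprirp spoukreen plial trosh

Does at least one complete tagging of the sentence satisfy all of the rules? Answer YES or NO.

YES

Candidates per position — 1:gailprirp {P,N}; 2:trosh {V,N}; 3:gailprirp {P,N}; 4:spoukreen {P}; 5:plial {D}; 6:trosh {V,N}.
One satisfying assignment: P V N P D V.
Rule-by-rule: rule 1 ✓; rule 2 ✓.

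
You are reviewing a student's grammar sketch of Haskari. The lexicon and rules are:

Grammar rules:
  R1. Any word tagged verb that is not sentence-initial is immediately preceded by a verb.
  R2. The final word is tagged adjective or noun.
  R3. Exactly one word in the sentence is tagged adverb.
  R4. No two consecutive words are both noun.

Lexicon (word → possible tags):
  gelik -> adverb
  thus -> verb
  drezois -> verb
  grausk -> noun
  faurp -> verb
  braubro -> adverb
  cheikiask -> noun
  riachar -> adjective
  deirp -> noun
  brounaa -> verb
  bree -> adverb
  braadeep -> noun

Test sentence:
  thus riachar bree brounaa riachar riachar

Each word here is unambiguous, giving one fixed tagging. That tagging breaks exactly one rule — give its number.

Fixed tagging: verb adjective adverb verb adjective adjective.
Applying the rules: R1 fail, R2 pass, R3 pass, R4 pass.
Only rule 1 fails.

1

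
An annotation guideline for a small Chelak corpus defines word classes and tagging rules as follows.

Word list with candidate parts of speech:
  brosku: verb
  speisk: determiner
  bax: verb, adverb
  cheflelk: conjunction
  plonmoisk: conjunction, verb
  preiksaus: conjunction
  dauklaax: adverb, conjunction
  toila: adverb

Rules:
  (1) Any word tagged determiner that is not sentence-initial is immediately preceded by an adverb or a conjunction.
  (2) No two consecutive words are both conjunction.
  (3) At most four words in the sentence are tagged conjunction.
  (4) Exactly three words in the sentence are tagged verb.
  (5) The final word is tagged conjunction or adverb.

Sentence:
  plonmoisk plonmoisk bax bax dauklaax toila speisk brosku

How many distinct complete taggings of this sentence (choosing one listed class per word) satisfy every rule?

Candidates per position — 1:plonmoisk {conjunction,verb}; 2:plonmoisk {conjunction,verb}; 3:bax {verb,adverb}; 4:bax {verb,adverb}; 5:dauklaax {adverb,conjunction}; 6:toila {adverb}; 7:speisk {determiner}; 8:brosku {verb}.
There are 32 candidate sequences in total.
Rule 5 cannot be satisfied by any choice of tags from the lexicon.
So there is no consistent tagging.
Count = 0.

0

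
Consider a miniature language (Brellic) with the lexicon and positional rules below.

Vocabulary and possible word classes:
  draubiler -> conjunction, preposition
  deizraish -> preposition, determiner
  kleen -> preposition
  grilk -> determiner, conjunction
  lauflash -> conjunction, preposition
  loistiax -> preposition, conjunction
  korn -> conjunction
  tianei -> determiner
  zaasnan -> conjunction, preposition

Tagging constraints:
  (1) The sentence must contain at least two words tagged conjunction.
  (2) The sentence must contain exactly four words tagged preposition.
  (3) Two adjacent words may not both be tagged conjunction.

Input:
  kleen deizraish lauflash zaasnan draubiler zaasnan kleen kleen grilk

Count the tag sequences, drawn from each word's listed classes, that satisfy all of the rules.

Candidates per position — 1:kleen {preposition}; 2:deizraish {preposition,determiner}; 3:lauflash {conjunction,preposition}; 4:zaasnan {conjunction,preposition}; 5:draubiler {conjunction,preposition}; 6:zaasnan {conjunction,preposition}; 7:kleen {preposition}; 8:kleen {preposition}; 9:grilk {determiner,conjunction}.
There are 64 candidate sequences in total.
Every candidate sequence violates at least one rule; no consistent tagging exists.
Count = 0.

0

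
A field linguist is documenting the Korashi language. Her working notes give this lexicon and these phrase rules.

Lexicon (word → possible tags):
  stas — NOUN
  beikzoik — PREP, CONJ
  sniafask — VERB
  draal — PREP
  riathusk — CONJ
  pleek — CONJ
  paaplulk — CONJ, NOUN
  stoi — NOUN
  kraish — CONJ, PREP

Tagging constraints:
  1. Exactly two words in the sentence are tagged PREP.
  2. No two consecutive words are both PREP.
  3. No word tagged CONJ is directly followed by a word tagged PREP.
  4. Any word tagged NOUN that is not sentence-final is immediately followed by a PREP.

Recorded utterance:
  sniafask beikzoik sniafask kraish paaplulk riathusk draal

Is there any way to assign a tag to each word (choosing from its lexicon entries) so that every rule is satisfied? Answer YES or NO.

Candidates per position — 1:sniafask {VERB}; 2:beikzoik {PREP,CONJ}; 3:sniafask {VERB}; 4:kraish {CONJ,PREP}; 5:paaplulk {CONJ,NOUN}; 6:riathusk {CONJ}; 7:draal {PREP}.
Rule 3 cannot be satisfied by any choice of tags from the lexicon.
So there is no consistent tagging.

NO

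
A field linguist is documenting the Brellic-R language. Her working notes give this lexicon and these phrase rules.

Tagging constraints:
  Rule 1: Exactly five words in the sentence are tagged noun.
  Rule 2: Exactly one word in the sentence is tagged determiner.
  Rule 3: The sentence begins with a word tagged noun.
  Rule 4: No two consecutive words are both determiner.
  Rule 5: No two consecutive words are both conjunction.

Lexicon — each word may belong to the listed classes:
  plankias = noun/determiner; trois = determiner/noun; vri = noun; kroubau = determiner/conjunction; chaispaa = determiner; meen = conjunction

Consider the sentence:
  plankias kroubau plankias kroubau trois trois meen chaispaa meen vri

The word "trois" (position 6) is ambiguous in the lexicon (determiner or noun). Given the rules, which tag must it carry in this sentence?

Candidates per position — 1:plankias {noun,determiner}; 2:kroubau {determiner,conjunction}; 3:plankias {noun,determiner}; 4:kroubau {determiner,conjunction}; 5:trois {determiner,noun}; 6:trois {determiner,noun}; 7:meen {conjunction}; 8:chaispaa {determiner}; 9:meen {conjunction}; 10:vri {noun}.
Position 1: tagging it determiner would leave rule 1 unsatisfiable, so it must be noun.
Position 2: tagging it determiner would leave rule 2 unsatisfiable, so it must be conjunction.
Position 3: tagging it determiner would leave rule 1 unsatisfiable, so it must be noun.
Position 4: tagging it determiner would leave rule 2 unsatisfiable, so it must be conjunction.
Position 5: tagging it determiner would leave rule 1 unsatisfiable, so it must be noun.
Position 6: tagging it determiner would leave rule 1 unsatisfiable, so it must be noun.
The only consistent sequence is: noun conjunction noun conjunction noun noun conjunction determiner conjunction noun.
Checking: rule 1 satisfied; rule 2 satisfied; rule 3 satisfied; rule 4 satisfied; rule 5 satisfied.

noun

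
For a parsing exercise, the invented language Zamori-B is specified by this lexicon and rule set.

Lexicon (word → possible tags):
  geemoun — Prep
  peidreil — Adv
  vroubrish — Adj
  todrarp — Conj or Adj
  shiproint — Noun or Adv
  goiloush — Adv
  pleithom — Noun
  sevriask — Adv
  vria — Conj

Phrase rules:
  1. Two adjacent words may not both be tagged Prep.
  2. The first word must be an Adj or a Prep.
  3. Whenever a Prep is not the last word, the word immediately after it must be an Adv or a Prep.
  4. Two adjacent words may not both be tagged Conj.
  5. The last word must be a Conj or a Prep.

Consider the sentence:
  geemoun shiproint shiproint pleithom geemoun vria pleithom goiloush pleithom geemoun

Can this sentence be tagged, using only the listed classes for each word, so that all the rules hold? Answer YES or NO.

NO

Candidates per position — 1:geemoun {Prep}; 2:shiproint {Noun,Adv}; 3:shiproint {Noun,Adv}; 4:pleithom {Noun}; 5:geemoun {Prep}; 6:vria {Conj}; 7:pleithom {Noun}; 8:goiloush {Adv}; 9:pleithom {Noun}; 10:geemoun {Prep}.
Rule 3 cannot be satisfied by any choice of tags from the lexicon.
So there is no consistent tagging.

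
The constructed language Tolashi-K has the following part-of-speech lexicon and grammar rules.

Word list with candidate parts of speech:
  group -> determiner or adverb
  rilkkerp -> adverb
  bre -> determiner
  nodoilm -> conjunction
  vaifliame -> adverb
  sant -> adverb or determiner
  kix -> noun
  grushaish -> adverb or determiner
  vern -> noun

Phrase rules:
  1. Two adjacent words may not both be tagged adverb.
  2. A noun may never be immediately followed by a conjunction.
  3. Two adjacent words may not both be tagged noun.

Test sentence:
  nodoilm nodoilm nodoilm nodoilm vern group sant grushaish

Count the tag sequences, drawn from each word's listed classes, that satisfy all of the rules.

Candidates per position — 1:nodoilm {conjunction}; 2:nodoilm {conjunction}; 3:nodoilm {conjunction}; 4:nodoilm {conjunction}; 5:vern {noun}; 6:group {determiner,adverb}; 7:sant {adverb,determiner}; 8:grushaish {adverb,determiner}.
There are 8 candidate sequences in total.
The sequences that satisfy every rule: conjunction conjunction conjunction conjunction noun determiner adverb determiner; conjunction conjunction conjunction conjunction noun determiner determiner adverb; conjunction conjunction conjunction conjunction noun determiner determiner determiner; conjunction conjunction conjunction conjunction noun adverb determiner adverb; conjunction conjunction conjunction conjunction noun adverb determiner determiner.
Count = 5.

5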